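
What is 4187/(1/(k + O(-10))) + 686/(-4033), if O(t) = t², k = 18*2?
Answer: 2296518570/4033 ≈ 5.6943e+5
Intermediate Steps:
k = 36
4187/(1/(k + O(-10))) + 686/(-4033) = 4187/(1/(36 + (-10)²)) + 686/(-4033) = 4187/(1/(36 + 100)) + 686*(-1/4033) = 4187/(1/136) - 686/4033 = 4187*136 - 686/4033 = 569432 - 686/4033 = 2296518570/4033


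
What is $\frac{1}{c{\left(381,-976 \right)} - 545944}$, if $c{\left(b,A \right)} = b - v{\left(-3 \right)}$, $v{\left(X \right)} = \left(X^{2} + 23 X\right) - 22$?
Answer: $- \frac{1}{545481} \approx -1.8332 \cdot 10^{-6}$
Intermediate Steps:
$v{\left(X \right)} = -22 + X^{2} + 23 X$
$c{\left(b,A \right)} = 82 + b$ ($c{\left(b,A \right)} = b - \left(-22 + \left(-3\right)^{2} + 23 \left(-3\right)\right) = b - \left(-22 + 9 - 69\right) = b - -82 = b + 82 = 82 + b$)
$\frac{1}{c{\left(381,-976 \right)} - 545944} = \frac{1}{\left(82 + 381\right) - 545944} = \frac{1}{463 - 545944} = \frac{1}{-545481} = - \frac{1}{545481}$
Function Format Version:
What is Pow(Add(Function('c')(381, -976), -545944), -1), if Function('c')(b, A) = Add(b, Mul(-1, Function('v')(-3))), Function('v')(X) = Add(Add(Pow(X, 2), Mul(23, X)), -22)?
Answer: Rational(-1, 545481) ≈ -1.8332e-6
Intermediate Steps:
Function('v')(X) = Add(-22, Pow(X, 2), Mul(23, X))
Function('c')(b, A) = Add(82, b) (Function('c')(b, A) = Add(b, Mul(-1, Add(-22, Pow(-3, 2), Mul(23, -3)))) = Add(b, Mul(-1, Add(-22, 9, -69))) = Add(b, Mul(-1, -82)) = Add(b, 82) = Add(82, b))
Pow(Add(Function('c')(381, -976), -545944), -1) = Pow(Add(Add(82, 381), -545944), -1) = Pow(Add(463, -545944), -1) = Pow(-545481, -1) = Rational(-1, 545481)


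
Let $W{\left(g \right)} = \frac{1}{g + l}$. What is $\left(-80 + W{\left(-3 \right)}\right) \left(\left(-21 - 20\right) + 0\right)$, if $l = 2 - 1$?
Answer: $\frac{6601}{2} \approx 3300.5$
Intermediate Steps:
$l = 1$
$W{\left(g \right)} = \frac{1}{1 + g}$ ($W{\left(g \right)} = \frac{1}{g + 1} = \frac{1}{1 + g}$)
$\left(-80 + W{\left(-3 \right)}\right) \left(\left(-21 - 20\right) + 0\right) = \left(-80 + \frac{1}{1 - 3}\right) \left(\left(-21 - 20\right) + 0\right) = \left(-80 + \frac{1}{-2}\right) \left(-41 + 0\right) = \left(-80 - \frac{1}{2}\right) \left(-41\right) = \left(- \frac{161}{2}\right) \left(-41\right) = \frac{6601}{2}$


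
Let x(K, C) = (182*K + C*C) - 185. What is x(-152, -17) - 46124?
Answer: -73684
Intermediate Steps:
x(K, C) = -185 + C² + 182*K (x(K, C) = (182*K + C²) - 185 = (C² + 182*K) - 185 = -185 + C² + 182*K)
x(-152, -17) - 46124 = (-185 + (-17)² + 182*(-152)) - 46124 = (-185 + 289 - 27664) - 46124 = -27560 - 46124 = -73684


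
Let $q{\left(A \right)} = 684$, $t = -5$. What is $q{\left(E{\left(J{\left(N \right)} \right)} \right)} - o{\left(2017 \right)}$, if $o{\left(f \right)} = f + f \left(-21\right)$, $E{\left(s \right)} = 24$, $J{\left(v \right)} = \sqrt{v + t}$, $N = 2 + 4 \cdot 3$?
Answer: $41024$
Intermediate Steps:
$N = 14$ ($N = 2 + 12 = 14$)
$J{\left(v \right)} = \sqrt{-5 + v}$ ($J{\left(v \right)} = \sqrt{v - 5} = \sqrt{-5 + v}$)
$o{\left(f \right)} = - 20 f$ ($o{\left(f \right)} = f - 21 f = - 20 f$)
$q{\left(E{\left(J{\left(N \right)} \right)} \right)} - o{\left(2017 \right)} = 684 - \left(-20\right) 2017 = 684 - -40340 = 684 + 40340 = 41024$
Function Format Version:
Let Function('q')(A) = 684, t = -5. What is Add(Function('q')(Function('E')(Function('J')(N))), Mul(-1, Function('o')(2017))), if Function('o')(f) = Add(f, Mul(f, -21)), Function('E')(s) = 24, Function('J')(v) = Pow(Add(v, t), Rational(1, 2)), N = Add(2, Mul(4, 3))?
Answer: 41024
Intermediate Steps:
N = 14 (N = Add(2, 12) = 14)
Function('J')(v) = Pow(Add(-5, v), Rational(1, 2)) (Function('J')(v) = Pow(Add(v, -5), Rational(1, 2)) = Pow(Add(-5, v), Rational(1, 2)))
Function('o')(f) = Mul(-20, f) (Function('o')(f) = Add(f, Mul(-21, f)) = Mul(-20, f))
Add(Function('q')(Function('E')(Function('J')(N))), Mul(-1, Function('o')(2017))) = Add(684, Mul(-1, Mul(-20, 2017))) = Add(684, Mul(-1, -40340)) = Add(684, 40340) = 41024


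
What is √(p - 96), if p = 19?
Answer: I*√77 ≈ 8.775*I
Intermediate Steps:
√(p - 96) = √(19 - 96) = √(-77) = I*√77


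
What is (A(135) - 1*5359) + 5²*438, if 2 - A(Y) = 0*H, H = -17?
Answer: 5593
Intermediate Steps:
A(Y) = 2 (A(Y) = 2 - 0*(-17) = 2 - 1*0 = 2 + 0 = 2)
(A(135) - 1*5359) + 5²*438 = (2 - 1*5359) + 5²*438 = (2 - 5359) + 25*438 = -5357 + 10950 = 5593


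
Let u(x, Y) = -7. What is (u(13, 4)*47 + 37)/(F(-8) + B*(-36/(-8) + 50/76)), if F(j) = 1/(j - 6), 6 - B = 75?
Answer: 77672/94687 ≈ 0.82030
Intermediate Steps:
B = -69 (B = 6 - 1*75 = 6 - 75 = -69)
F(j) = 1/(-6 + j)
(u(13, 4)*47 + 37)/(F(-8) + B*(-36/(-8) + 50/76)) = (-7*47 + 37)/(1/(-6 - 8) - 69*(-36/(-8) + 50/76)) = (-329 + 37)/(1/(-14) - 69*(-36*(-⅛) + 50*(1/76))) = -292/(-1/14 - 69*(9/2 + 25/38)) = -292/(-1/14 - 69*98/19) = -292/(-1/14 - 6762/19) = -292/(-94687/266) = -292*(-266/94687) = 77672/94687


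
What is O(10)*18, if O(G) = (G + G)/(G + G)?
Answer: 18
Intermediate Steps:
O(G) = 1 (O(G) = (2*G)/((2*G)) = (2*G)*(1/(2*G)) = 1)
O(10)*18 = 1*18 = 18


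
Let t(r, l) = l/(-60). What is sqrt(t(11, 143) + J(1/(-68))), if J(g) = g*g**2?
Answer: I*sqrt(2866444545)/34680 ≈ 1.5438*I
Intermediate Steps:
t(r, l) = -l/60 (t(r, l) = l*(-1/60) = -l/60)
J(g) = g**3
sqrt(t(11, 143) + J(1/(-68))) = sqrt(-1/60*143 + (1/(-68))**3) = sqrt(-143/60 + (-1/68)**3) = sqrt(-143/60 - 1/314432) = sqrt(-11240959/4716480) = I*sqrt(2866444545)/34680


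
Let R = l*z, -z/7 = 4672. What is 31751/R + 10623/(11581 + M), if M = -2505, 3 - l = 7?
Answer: 419457611/296821504 ≈ 1.4132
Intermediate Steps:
l = -4 (l = 3 - 1*7 = 3 - 7 = -4)
z = -32704 (z = -7*4672 = -32704)
R = 130816 (R = -4*(-32704) = 130816)
31751/R + 10623/(11581 + M) = 31751/130816 + 10623/(11581 - 2505) = 31751*(1/130816) + 10623/9076 = 31751/130816 + 10623*(1/9076) = 31751/130816 + 10623/9076 = 419457611/296821504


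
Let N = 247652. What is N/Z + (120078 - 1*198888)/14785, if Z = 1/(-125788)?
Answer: -92115428403394/2957 ≈ -3.1152e+10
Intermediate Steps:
Z = -1/125788 ≈ -7.9499e-6
N/Z + (120078 - 1*198888)/14785 = 247652/(-1/125788) + (120078 - 1*198888)/14785 = 247652*(-125788) + (120078 - 198888)*(1/14785) = -31151649776 - 78810*1/14785 = -31151649776 - 15762/2957 = -92115428403394/2957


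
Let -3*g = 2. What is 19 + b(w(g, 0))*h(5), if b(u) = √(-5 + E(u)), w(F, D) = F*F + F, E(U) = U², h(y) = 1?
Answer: 19 + I*√401/9 ≈ 19.0 + 2.225*I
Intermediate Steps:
g = -⅔ (g = -⅓*2 = -⅔ ≈ -0.66667)
w(F, D) = F + F² (w(F, D) = F² + F = F + F²)
b(u) = √(-5 + u²)
19 + b(w(g, 0))*h(5) = 19 + √(-5 + (-2*(1 - ⅔)/3)²)*1 = 19 + √(-5 + (-⅔*⅓)²)*1 = 19 + √(-5 + (-2/9)²)*1 = 19 + √(-5 + 4/81)*1 = 19 + √(-401/81)*1 = 19 + (I*√401/9)*1 = 19 + I*√401/9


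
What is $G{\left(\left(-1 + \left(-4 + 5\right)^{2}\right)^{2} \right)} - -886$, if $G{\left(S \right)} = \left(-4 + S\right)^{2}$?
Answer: $902$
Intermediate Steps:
$G{\left(\left(-1 + \left(-4 + 5\right)^{2}\right)^{2} \right)} - -886 = \left(-4 + \left(-1 + \left(-4 + 5\right)^{2}\right)^{2}\right)^{2} - -886 = \left(-4 + \left(-1 + 1^{2}\right)^{2}\right)^{2} + 886 = \left(-4 + \left(-1 + 1\right)^{2}\right)^{2} + 886 = \left(-4 + 0^{2}\right)^{2} + 886 = \left(-4 + 0\right)^{2} + 886 = \left(-4\right)^{2} + 886 = 16 + 886 = 902$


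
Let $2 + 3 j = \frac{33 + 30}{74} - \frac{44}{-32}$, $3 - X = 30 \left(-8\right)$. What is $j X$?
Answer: $\frac{5427}{296} \approx 18.334$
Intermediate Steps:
$X = 243$ ($X = 3 - 30 \left(-8\right) = 3 - -240 = 3 + 240 = 243$)
$j = \frac{67}{888}$ ($j = - \frac{2}{3} + \frac{\frac{33 + 30}{74} - \frac{44}{-32}}{3} = - \frac{2}{3} + \frac{63 \cdot \frac{1}{74} - - \frac{11}{8}}{3} = - \frac{2}{3} + \frac{\frac{63}{74} + \frac{11}{8}}{3} = - \frac{2}{3} + \frac{1}{3} \cdot \frac{659}{296} = - \frac{2}{3} + \frac{659}{888} = \frac{67}{888} \approx 0.07545$)
$j X = \frac{67}{888} \cdot 243 = \frac{5427}{296}$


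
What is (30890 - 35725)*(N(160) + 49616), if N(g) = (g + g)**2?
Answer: -734997360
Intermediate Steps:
N(g) = 4*g**2 (N(g) = (2*g)**2 = 4*g**2)
(30890 - 35725)*(N(160) + 49616) = (30890 - 35725)*(4*160**2 + 49616) = -4835*(4*25600 + 49616) = -4835*(102400 + 49616) = -4835*152016 = -734997360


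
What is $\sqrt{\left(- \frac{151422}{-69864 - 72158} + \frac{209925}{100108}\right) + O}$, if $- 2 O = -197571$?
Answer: $\frac{3 \sqrt{138673486542559874366521}}{3554384594} \approx 314.31$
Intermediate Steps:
$O = \frac{197571}{2}$ ($O = \left(- \frac{1}{2}\right) \left(-197571\right) = \frac{197571}{2} \approx 98786.0$)
$\sqrt{\left(- \frac{151422}{-69864 - 72158} + \frac{209925}{100108}\right) + O} = \sqrt{\left(- \frac{151422}{-69864 - 72158} + \frac{209925}{100108}\right) + \frac{197571}{2}} = \sqrt{\left(- \frac{151422}{-142022} + 209925 \cdot \frac{1}{100108}\right) + \frac{197571}{2}} = \sqrt{\left(\left(-151422\right) \left(- \frac{1}{142022}\right) + \frac{209925}{100108}\right) + \frac{197571}{2}} = \sqrt{\left(\frac{75711}{71011} + \frac{209925}{100108}\right) + \frac{197571}{2}} = \sqrt{\frac{22486260963}{7108769188} + \frac{197571}{2}} = \sqrt{\frac{702265804882137}{7108769188}} = \frac{3 \sqrt{138673486542559874366521}}{3554384594}$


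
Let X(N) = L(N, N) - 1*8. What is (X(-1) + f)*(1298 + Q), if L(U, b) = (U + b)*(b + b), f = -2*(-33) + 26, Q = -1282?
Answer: 1408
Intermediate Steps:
f = 92 (f = 66 + 26 = 92)
L(U, b) = 2*b*(U + b) (L(U, b) = (U + b)*(2*b) = 2*b*(U + b))
X(N) = -8 + 4*N² (X(N) = 2*N*(N + N) - 1*8 = 2*N*(2*N) - 8 = 4*N² - 8 = -8 + 4*N²)
(X(-1) + f)*(1298 + Q) = ((-8 + 4*(-1)²) + 92)*(1298 - 1282) = ((-8 + 4*1) + 92)*16 = ((-8 + 4) + 92)*16 = (-4 + 92)*16 = 88*16 = 1408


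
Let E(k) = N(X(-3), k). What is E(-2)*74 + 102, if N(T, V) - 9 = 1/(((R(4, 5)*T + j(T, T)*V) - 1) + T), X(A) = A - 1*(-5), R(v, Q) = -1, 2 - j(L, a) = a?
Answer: 694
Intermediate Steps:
j(L, a) = 2 - a
X(A) = 5 + A (X(A) = A + 5 = 5 + A)
N(T, V) = 9 + 1/(-1 + V*(2 - T)) (N(T, V) = 9 + 1/(((-T + (2 - T)*V) - 1) + T) = 9 + 1/(((-T + V*(2 - T)) - 1) + T) = 9 + 1/((-1 - T + V*(2 - T)) + T) = 9 + 1/(-1 + V*(2 - T)))
E(k) = 8 (E(k) = (8 + 9*k*(-2 + (5 - 3)))/(1 + k*(-2 + (5 - 3))) = (8 + 9*k*(-2 + 2))/(1 + k*(-2 + 2)) = (8 + 9*k*0)/(1 + k*0) = (8 + 0)/(1 + 0) = 8/1 = 1*8 = 8)
E(-2)*74 + 102 = 8*74 + 102 = 592 + 102 = 694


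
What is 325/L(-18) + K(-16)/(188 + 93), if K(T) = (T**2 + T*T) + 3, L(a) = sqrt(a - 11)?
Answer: 515/281 - 325*I*sqrt(29)/29 ≈ 1.8327 - 60.351*I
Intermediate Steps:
L(a) = sqrt(-11 + a)
K(T) = 3 + 2*T**2 (K(T) = (T**2 + T**2) + 3 = 2*T**2 + 3 = 3 + 2*T**2)
325/L(-18) + K(-16)/(188 + 93) = 325/(sqrt(-11 - 18)) + (3 + 2*(-16)**2)/(188 + 93) = 325/(sqrt(-29)) + (3 + 2*256)/281 = 325/((I*sqrt(29))) + (3 + 512)*(1/281) = 325*(-I*sqrt(29)/29) + 515*(1/281) = -325*I*sqrt(29)/29 + 515/281 = 515/281 - 325*I*sqrt(29)/29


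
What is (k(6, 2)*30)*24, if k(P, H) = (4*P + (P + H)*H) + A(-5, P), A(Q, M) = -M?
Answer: 24480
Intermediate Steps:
k(P, H) = 3*P + H*(H + P) (k(P, H) = (4*P + (P + H)*H) - P = (4*P + (H + P)*H) - P = (4*P + H*(H + P)) - P = 3*P + H*(H + P))
(k(6, 2)*30)*24 = ((2² + 3*6 + 2*6)*30)*24 = ((4 + 18 + 12)*30)*24 = (34*30)*24 = 1020*24 = 24480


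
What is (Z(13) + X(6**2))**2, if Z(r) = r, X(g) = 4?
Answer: 289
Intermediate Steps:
(Z(13) + X(6**2))**2 = (13 + 4)**2 = 17**2 = 289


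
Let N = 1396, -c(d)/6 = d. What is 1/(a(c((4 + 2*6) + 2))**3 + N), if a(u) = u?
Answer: -1/1258316 ≈ -7.9471e-7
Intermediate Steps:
c(d) = -6*d
1/(a(c((4 + 2*6) + 2))**3 + N) = 1/((-6*((4 + 2*6) + 2))**3 + 1396) = 1/((-6*((4 + 12) + 2))**3 + 1396) = 1/((-6*(16 + 2))**3 + 1396) = 1/((-6*18)**3 + 1396) = 1/((-108)**3 + 1396) = 1/(-1259712 + 1396) = 1/(-1258316) = -1/1258316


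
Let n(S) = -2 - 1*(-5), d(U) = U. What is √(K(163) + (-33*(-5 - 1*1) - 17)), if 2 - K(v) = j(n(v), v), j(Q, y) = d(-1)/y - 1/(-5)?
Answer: √121424405/815 ≈ 13.521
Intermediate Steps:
n(S) = 3 (n(S) = -2 + 5 = 3)
j(Q, y) = ⅕ - 1/y (j(Q, y) = -1/y - 1/(-5) = -1/y - 1*(-⅕) = -1/y + ⅕ = ⅕ - 1/y)
K(v) = 2 - (-5 + v)/(5*v)
√(K(163) + (-33*(-5 - 1*1) - 17)) = √((9/5 + 1/163) + (-33*(-5 - 1*1) - 17)) = √((9/5 + 1/163) + (-33*(-5 - 1) - 17)) = √(1472/815 + (-33*(-6) - 17)) = √(1472/815 + (198 - 17)) = √(1472/815 + 181) = √(148987/815) = √121424405/815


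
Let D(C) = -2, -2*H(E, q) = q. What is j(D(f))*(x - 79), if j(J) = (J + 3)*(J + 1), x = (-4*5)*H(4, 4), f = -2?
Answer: 39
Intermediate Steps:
H(E, q) = -q/2
x = 40 (x = (-4*5)*(-1/2*4) = -20*(-2) = 40)
j(J) = (1 + J)*(3 + J) (j(J) = (3 + J)*(1 + J) = (1 + J)*(3 + J))
j(D(f))*(x - 79) = (3 + (-2)**2 + 4*(-2))*(40 - 79) = (3 + 4 - 8)*(-39) = -1*(-39) = 39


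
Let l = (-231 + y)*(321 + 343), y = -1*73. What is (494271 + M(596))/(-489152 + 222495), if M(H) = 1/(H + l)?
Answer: -99476981459/53667387820 ≈ -1.8536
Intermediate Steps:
y = -73
l = -201856 (l = (-231 - 73)*(321 + 343) = -304*664 = -201856)
M(H) = 1/(-201856 + H) (M(H) = 1/(H - 201856) = 1/(-201856 + H))
(494271 + M(596))/(-489152 + 222495) = (494271 + 1/(-201856 + 596))/(-489152 + 222495) = (494271 + 1/(-201260))/(-266657) = (494271 - 1/201260)*(-1/266657) = (99476981459/201260)*(-1/266657) = -99476981459/53667387820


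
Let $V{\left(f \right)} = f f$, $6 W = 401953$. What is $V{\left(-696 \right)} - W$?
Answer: $\frac{2504543}{6} \approx 4.1742 \cdot 10^{5}$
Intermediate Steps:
$W = \frac{401953}{6}$ ($W = \frac{1}{6} \cdot 401953 = \frac{401953}{6} \approx 66992.0$)
$V{\left(f \right)} = f^{2}$
$V{\left(-696 \right)} - W = \left(-696\right)^{2} - \frac{401953}{6} = 484416 - \frac{401953}{6} = \frac{2504543}{6}$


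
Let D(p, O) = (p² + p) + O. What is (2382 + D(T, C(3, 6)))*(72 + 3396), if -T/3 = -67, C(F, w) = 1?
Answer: 149071980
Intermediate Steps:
T = 201 (T = -3*(-67) = 201)
D(p, O) = O + p + p² (D(p, O) = (p + p²) + O = O + p + p²)
(2382 + D(T, C(3, 6)))*(72 + 3396) = (2382 + (1 + 201 + 201²))*(72 + 3396) = (2382 + (1 + 201 + 40401))*3468 = (2382 + 40603)*3468 = 42985*3468 = 149071980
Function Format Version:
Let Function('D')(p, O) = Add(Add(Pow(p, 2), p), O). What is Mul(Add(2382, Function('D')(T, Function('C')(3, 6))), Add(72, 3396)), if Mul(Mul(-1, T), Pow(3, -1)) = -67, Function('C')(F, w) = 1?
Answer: 149071980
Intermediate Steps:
T = 201 (T = Mul(-3, -67) = 201)
Function('D')(p, O) = Add(O, p, Pow(p, 2)) (Function('D')(p, O) = Add(Add(p, Pow(p, 2)), O) = Add(O, p, Pow(p, 2)))
Mul(Add(2382, Function('D')(T, Function('C')(3, 6))), Add(72, 3396)) = Mul(Add(2382, Add(1, 201, Pow(201, 2))), Add(72, 3396)) = Mul(Add(2382, Add(1, 201, 40401)), 3468) = Mul(Add(2382, 40603), 3468) = Mul(42985, 3468) = 149071980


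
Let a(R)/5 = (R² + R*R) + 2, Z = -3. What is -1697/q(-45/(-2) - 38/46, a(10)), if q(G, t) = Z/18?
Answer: 10182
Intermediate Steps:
a(R) = 10 + 10*R² (a(R) = 5*((R² + R*R) + 2) = 5*((R² + R²) + 2) = 5*(2*R² + 2) = 5*(2 + 2*R²) = 10 + 10*R²)
q(G, t) = -⅙ (q(G, t) = -3/18 = -3*1/18 = -⅙)
-1697/q(-45/(-2) - 38/46, a(10)) = -1697/(-⅙) = -1697*(-6) = 10182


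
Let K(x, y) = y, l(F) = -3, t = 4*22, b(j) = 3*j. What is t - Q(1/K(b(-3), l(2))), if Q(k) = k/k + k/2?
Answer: 523/6 ≈ 87.167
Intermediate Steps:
t = 88
Q(k) = 1 + k/2 (Q(k) = 1 + k*(½) = 1 + k/2)
t - Q(1/K(b(-3), l(2))) = 88 - (1 + (½)/(-3)) = 88 - (1 + (½)*(-⅓)) = 88 - (1 - ⅙) = 88 - 1*⅚ = 88 - ⅚ = 523/6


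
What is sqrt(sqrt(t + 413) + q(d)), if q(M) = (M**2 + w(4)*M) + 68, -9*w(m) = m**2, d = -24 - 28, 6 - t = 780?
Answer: sqrt(25780 + 171*I)/3 ≈ 53.521 + 0.1775*I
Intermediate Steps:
t = -774 (t = 6 - 1*780 = 6 - 780 = -774)
d = -52
w(m) = -m**2/9
q(M) = 68 + M**2 - 16*M/9 (q(M) = (M**2 + (-1/9*4**2)*M) + 68 = (M**2 + (-1/9*16)*M) + 68 = (M**2 - 16*M/9) + 68 = 68 + M**2 - 16*M/9)
sqrt(sqrt(t + 413) + q(d)) = sqrt(sqrt(-774 + 413) + (68 + (-52)**2 - 16/9*(-52))) = sqrt(sqrt(-361) + (68 + 2704 + 832/9)) = sqrt(19*I + 25780/9) = sqrt(25780/9 + 19*I)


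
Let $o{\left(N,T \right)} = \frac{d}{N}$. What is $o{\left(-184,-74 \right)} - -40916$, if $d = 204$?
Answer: $\frac{1882085}{46} \approx 40915.0$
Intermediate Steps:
$o{\left(N,T \right)} = \frac{204}{N}$
$o{\left(-184,-74 \right)} - -40916 = \frac{204}{-184} - -40916 = 204 \left(- \frac{1}{184}\right) + 40916 = - \frac{51}{46} + 40916 = \frac{1882085}{46}$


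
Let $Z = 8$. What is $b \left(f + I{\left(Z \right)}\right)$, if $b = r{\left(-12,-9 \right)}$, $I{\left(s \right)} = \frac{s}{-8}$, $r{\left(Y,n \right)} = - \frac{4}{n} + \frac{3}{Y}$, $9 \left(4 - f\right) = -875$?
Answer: $\frac{3157}{162} \approx 19.488$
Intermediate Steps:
$f = \frac{911}{9}$ ($f = 4 - - \frac{875}{9} = 4 + \frac{875}{9} = \frac{911}{9} \approx 101.22$)
$I{\left(s \right)} = - \frac{s}{8}$ ($I{\left(s \right)} = s \left(- \frac{1}{8}\right) = - \frac{s}{8}$)
$b = \frac{7}{36}$ ($b = - \frac{4}{-9} + \frac{3}{-12} = \left(-4\right) \left(- \frac{1}{9}\right) + 3 \left(- \frac{1}{12}\right) = \frac{4}{9} - \frac{1}{4} = \frac{7}{36} \approx 0.19444$)
$b \left(f + I{\left(Z \right)}\right) = \frac{7 \left(\frac{911}{9} - 1\right)}{36} = \frac{7}{36} \cdot \frac{902}{9} = \frac{3157}{162}$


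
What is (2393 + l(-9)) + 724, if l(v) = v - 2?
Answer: 3106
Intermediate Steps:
l(v) = -2 + v
(2393 + l(-9)) + 724 = (2393 + (-2 - 9)) + 724 = (2393 - 11) + 724 = 2382 + 724 = 3106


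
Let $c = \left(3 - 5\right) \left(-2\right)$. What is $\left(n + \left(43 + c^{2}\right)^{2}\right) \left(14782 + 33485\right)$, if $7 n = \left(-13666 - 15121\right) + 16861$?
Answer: $\frac{600489747}{7} \approx 8.5784 \cdot 10^{7}$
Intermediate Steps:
$n = - \frac{11926}{7}$ ($n = \frac{\left(-13666 - 15121\right) + 16861}{7} = \frac{-28787 + 16861}{7} = \frac{1}{7} \left(-11926\right) = - \frac{11926}{7} \approx -1703.7$)
$c = 4$ ($c = \left(3 - 5\right) \left(-2\right) = \left(-2\right) \left(-2\right) = 4$)
$\left(n + \left(43 + c^{2}\right)^{2}\right) \left(14782 + 33485\right) = \left(- \frac{11926}{7} + \left(43 + 4^{2}\right)^{2}\right) \left(14782 + 33485\right) = \left(- \frac{11926}{7} + \left(43 + 16\right)^{2}\right) 48267 = \left(- \frac{11926}{7} + 59^{2}\right) 48267 = \left(- \frac{11926}{7} + 3481\right) 48267 = \frac{12441}{7} \cdot 48267 = \frac{600489747}{7}$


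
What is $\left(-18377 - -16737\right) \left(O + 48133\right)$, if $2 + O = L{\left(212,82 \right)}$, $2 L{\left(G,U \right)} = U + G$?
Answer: $-79175920$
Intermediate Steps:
$L{\left(G,U \right)} = \frac{G}{2} + \frac{U}{2}$ ($L{\left(G,U \right)} = \frac{U + G}{2} = \frac{G + U}{2} = \frac{G}{2} + \frac{U}{2}$)
$O = 145$ ($O = -2 + \left(\frac{1}{2} \cdot 212 + \frac{1}{2} \cdot 82\right) = -2 + \left(106 + 41\right) = -2 + 147 = 145$)
$\left(-18377 - -16737\right) \left(O + 48133\right) = \left(-18377 - -16737\right) \left(145 + 48133\right) = \left(-18377 + 16737\right) 48278 = \left(-1640\right) 48278 = -79175920$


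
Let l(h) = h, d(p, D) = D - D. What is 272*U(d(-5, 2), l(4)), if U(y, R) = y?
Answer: 0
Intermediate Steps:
d(p, D) = 0
272*U(d(-5, 2), l(4)) = 272*0 = 0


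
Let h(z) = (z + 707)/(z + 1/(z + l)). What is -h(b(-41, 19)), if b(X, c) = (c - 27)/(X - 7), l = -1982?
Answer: -50453513/11855 ≈ -4255.9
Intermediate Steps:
b(X, c) = (-27 + c)/(-7 + X)
h(z) = (707 + z)/(z + 1/(-1982 + z)) (h(z) = (z + 707)/(z + 1/(z - 1982)) = (707 + z)/(z + 1/(-1982 + z)))
-h(b(-41, 19)) = -(-1401274 + ((-27 + 19)/(-7 - 41))² - 1275*(-27 + 19)/(-7 - 41))/(1 + ((-27 + 19)/(-7 - 41))² - 1982*(-27 + 19)/(-7 - 41)) = -(-1401274 + (-8/(-48))² - 1275*(-8)/(-48))/(1 + (-8/(-48))² - 1982*(-8)/(-48)) = -(-1401274 + (-1/48*(-8))² - (-425)*(-8)/16)/(1 + (-1/48*(-8))² - (-991)*(-8)/24) = -(-1401274 + (⅙)² - 1275*⅙)/(1 + (⅙)² - 1982*⅙) = -(-1401274 + 1/36 - 425/2)/(1 + 1/36 - 991/3) = -(-50453513)/((-11855/36)*36) = -(-36)*(-50453513)/(11855*36) = -1*50453513/11855 = -50453513/11855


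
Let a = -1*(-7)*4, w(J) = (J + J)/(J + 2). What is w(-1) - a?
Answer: -30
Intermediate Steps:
w(J) = 2*J/(2 + J) (w(J) = (2*J)/(2 + J) = 2*J/(2 + J))
a = 28 (a = 7*4 = 28)
w(-1) - a = 2*(-1)/(2 - 1) - 1*28 = 2*(-1)/1 - 28 = 2*(-1)*1 - 28 = -2 - 28 = -30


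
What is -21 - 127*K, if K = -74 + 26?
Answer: 6075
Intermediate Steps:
K = -48
-21 - 127*K = -21 - 127*(-48) = -21 + 6096 = 6075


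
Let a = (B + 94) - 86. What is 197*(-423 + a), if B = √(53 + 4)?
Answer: -81755 + 197*√57 ≈ -80268.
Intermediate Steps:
B = √57 ≈ 7.5498
a = 8 + √57 (a = (√57 + 94) - 86 = (94 + √57) - 86 = 8 + √57 ≈ 15.550)
197*(-423 + a) = 197*(-423 + (8 + √57)) = 197*(-415 + √57) = -81755 + 197*√57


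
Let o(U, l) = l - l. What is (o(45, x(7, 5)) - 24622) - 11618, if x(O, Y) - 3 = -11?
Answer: -36240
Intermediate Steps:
x(O, Y) = -8 (x(O, Y) = 3 - 11 = -8)
o(U, l) = 0
(o(45, x(7, 5)) - 24622) - 11618 = (0 - 24622) - 11618 = -24622 - 11618 = -36240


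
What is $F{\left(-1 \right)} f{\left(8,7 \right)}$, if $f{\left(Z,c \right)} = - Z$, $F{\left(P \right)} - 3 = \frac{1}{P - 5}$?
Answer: $- \frac{68}{3} \approx -22.667$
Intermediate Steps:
$F{\left(P \right)} = 3 + \frac{1}{-5 + P}$ ($F{\left(P \right)} = 3 + \frac{1}{P - 5} = 3 + \frac{1}{-5 + P}$)
$F{\left(-1 \right)} f{\left(8,7 \right)} = \frac{-14 + 3 \left(-1\right)}{-5 - 1} \left(\left(-1\right) 8\right) = \frac{-14 - 3}{-6} \left(-8\right) = \left(- \frac{1}{6}\right) \left(-17\right) \left(-8\right) = \frac{17}{6} \left(-8\right) = - \frac{68}{3}$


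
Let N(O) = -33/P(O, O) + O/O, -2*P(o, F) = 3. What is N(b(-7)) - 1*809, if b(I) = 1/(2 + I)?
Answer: -786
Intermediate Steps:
P(o, F) = -3/2 (P(o, F) = -½*3 = -3/2)
N(O) = 23 (N(O) = -33/(-3/2) + O/O = -33*(-⅔) + 1 = 22 + 1 = 23)
N(b(-7)) - 1*809 = 23 - 1*809 = 23 - 809 = -786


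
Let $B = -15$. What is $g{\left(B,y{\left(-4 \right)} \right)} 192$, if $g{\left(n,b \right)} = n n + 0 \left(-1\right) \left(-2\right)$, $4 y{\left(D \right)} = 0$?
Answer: $43200$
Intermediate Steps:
$y{\left(D \right)} = 0$ ($y{\left(D \right)} = \frac{1}{4} \cdot 0 = 0$)
$g{\left(n,b \right)} = n^{2}$ ($g{\left(n,b \right)} = n^{2} + 0 \left(-2\right) = n^{2} + 0 = n^{2}$)
$g{\left(B,y{\left(-4 \right)} \right)} 192 = \left(-15\right)^{2} \cdot 192 = 225 \cdot 192 = 43200$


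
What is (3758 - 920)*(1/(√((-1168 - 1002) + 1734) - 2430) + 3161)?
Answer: 13244069530527/1476334 - 1419*I*√109/1476334 ≈ 8.9709e+6 - 0.010035*I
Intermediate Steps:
(3758 - 920)*(1/(√((-1168 - 1002) + 1734) - 2430) + 3161) = 2838*(1/(√(-2170 + 1734) - 2430) + 3161) = 2838*(1/(√(-436) - 2430) + 3161) = 2838*(1/(2*I*√109 - 2430) + 3161) = 2838*(1/(-2430 + 2*I*√109) + 3161) = 2838*(3161 + 1/(-2430 + 2*I*√109)) = 8970918 + 2838/(-2430 + 2*I*√109)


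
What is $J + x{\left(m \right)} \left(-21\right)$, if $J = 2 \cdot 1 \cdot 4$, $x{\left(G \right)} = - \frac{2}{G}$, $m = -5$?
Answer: $- \frac{2}{5} \approx -0.4$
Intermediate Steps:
$J = 8$ ($J = 2 \cdot 4 = 8$)
$J + x{\left(m \right)} \left(-21\right) = 8 + - \frac{2}{-5} \left(-21\right) = 8 + \left(-2\right) \left(- \frac{1}{5}\right) \left(-21\right) = 8 + \frac{2}{5} \left(-21\right) = 8 - \frac{42}{5} = - \frac{2}{5}$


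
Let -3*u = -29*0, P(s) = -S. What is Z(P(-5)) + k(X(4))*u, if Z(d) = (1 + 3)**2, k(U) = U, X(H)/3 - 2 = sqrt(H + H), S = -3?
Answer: 16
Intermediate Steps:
P(s) = 3 (P(s) = -1*(-3) = 3)
u = 0 (u = -(-29)*0/3 = -1/3*0 = 0)
X(H) = 6 + 3*sqrt(2)*sqrt(H) (X(H) = 6 + 3*sqrt(H + H) = 6 + 3*sqrt(2*H) = 6 + 3*(sqrt(2)*sqrt(H)) = 6 + 3*sqrt(2)*sqrt(H))
Z(d) = 16 (Z(d) = 4**2 = 16)
Z(P(-5)) + k(X(4))*u = 16 + (6 + 3*sqrt(2)*sqrt(4))*0 = 16 + (6 + 3*sqrt(2)*2)*0 = 16 + (6 + 6*sqrt(2))*0 = 16 + 0 = 16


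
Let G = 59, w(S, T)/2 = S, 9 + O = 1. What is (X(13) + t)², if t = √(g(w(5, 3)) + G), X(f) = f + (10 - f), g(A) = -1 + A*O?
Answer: (10 + I*√22)² ≈ 78.0 + 93.808*I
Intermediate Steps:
O = -8 (O = -9 + 1 = -8)
w(S, T) = 2*S
g(A) = -1 - 8*A (g(A) = -1 + A*(-8) = -1 - 8*A)
X(f) = 10
t = I*√22 (t = √((-1 - 16*5) + 59) = √((-1 - 8*10) + 59) = √((-1 - 80) + 59) = √(-81 + 59) = √(-22) = I*√22 ≈ 4.6904*I)
(X(13) + t)² = (10 + I*√22)²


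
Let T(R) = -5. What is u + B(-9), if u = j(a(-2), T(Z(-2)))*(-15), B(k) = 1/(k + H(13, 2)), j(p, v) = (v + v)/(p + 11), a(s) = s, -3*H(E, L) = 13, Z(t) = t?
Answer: 1991/120 ≈ 16.592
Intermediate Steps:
H(E, L) = -13/3 (H(E, L) = -1/3*13 = -13/3)
j(p, v) = 2*v/(11 + p) (j(p, v) = (2*v)/(11 + p) = 2*v/(11 + p))
B(k) = 1/(-13/3 + k) (B(k) = 1/(k - 13/3) = 1/(-13/3 + k))
u = 50/3 (u = (2*(-5)/(11 - 2))*(-15) = (2*(-5)/9)*(-15) = (2*(-5)*(1/9))*(-15) = -10/9*(-15) = 50/3 ≈ 16.667)
u + B(-9) = 50/3 + 3/(-13 + 3*(-9)) = 50/3 + 3/(-13 - 27) = 50/3 + 3/(-40) = 50/3 + 3*(-1/40) = 50/3 - 3/40 = 1991/120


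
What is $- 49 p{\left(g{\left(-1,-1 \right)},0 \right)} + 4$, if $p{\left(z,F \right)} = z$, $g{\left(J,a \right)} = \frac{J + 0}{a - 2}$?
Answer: $- \frac{37}{3} \approx -12.333$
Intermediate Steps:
$g{\left(J,a \right)} = \frac{J}{-2 + a}$
$- 49 p{\left(g{\left(-1,-1 \right)},0 \right)} + 4 = - 49 \left(- \frac{1}{-2 - 1}\right) + 4 = - 49 \left(- \frac{1}{-3}\right) + 4 = - 49 \left(\left(-1\right) \left(- \frac{1}{3}\right)\right) + 4 = \left(-49\right) \frac{1}{3} + 4 = - \frac{49}{3} + 4 = - \frac{37}{3}$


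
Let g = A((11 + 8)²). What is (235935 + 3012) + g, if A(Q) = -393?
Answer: 238554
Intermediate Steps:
g = -393
(235935 + 3012) + g = (235935 + 3012) - 393 = 238947 - 393 = 238554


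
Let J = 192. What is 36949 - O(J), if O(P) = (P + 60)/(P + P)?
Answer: 1182347/32 ≈ 36948.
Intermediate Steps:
O(P) = (60 + P)/(2*P) (O(P) = (60 + P)/((2*P)) = (60 + P)*(1/(2*P)) = (60 + P)/(2*P))
36949 - O(J) = 36949 - (60 + 192)/(2*192) = 36949 - 252/(2*192) = 36949 - 1*21/32 = 36949 - 21/32 = 1182347/32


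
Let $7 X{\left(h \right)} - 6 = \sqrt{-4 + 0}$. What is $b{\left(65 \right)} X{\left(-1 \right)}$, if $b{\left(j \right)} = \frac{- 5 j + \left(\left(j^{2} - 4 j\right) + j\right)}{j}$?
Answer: $\frac{342}{7} + \frac{114 i}{7} \approx 48.857 + 16.286 i$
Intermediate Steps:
$X{\left(h \right)} = \frac{6}{7} + \frac{2 i}{7}$ ($X{\left(h \right)} = \frac{6}{7} + \frac{\sqrt{-4 + 0}}{7} = \frac{6}{7} + \frac{\sqrt{-4}}{7} = \frac{6}{7} + \frac{2 i}{7}$)
$b{\left(j \right)} = \frac{j^{2} - 8 j}{j}$ ($b{\left(j \right)} = \frac{- 5 j + \left(j^{2} - 3 j\right)}{j} = \frac{j^{2} - 8 j}{j}$)
$b{\left(65 \right)} X{\left(-1 \right)} = \left(-8 + 65\right) \left(\frac{6}{7} + \frac{2 i}{7}\right) = 57 \left(\frac{6}{7} + \frac{2 i}{7}\right) = \frac{342}{7} + \frac{114 i}{7}$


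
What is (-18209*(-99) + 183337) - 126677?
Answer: 1859351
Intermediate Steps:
(-18209*(-99) + 183337) - 126677 = (1802691 + 183337) - 126677 = 1986028 - 126677 = 1859351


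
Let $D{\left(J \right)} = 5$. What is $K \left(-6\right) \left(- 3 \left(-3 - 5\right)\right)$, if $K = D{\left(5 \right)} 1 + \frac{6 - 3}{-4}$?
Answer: $-612$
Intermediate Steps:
$K = \frac{17}{4}$ ($K = 5 \cdot 1 + \frac{6 - 3}{-4} = 5 + \left(6 - 3\right) \left(- \frac{1}{4}\right) = 5 + 3 \left(- \frac{1}{4}\right) = 5 - \frac{3}{4} = \frac{17}{4} \approx 4.25$)
$K \left(-6\right) \left(- 3 \left(-3 - 5\right)\right) = \frac{17}{4} \left(-6\right) \left(- 3 \left(-3 - 5\right)\right) = - \frac{51 \left(\left(-3\right) \left(-8\right)\right)}{2} = \left(- \frac{51}{2}\right) 24 = -612$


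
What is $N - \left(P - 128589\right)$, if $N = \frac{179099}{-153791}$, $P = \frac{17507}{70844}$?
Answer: $\frac{1400983583700163}{10895169604} \approx 1.2859 \cdot 10^{5}$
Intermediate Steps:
$P = \frac{17507}{70844}$ ($P = 17507 \cdot \frac{1}{70844} = \frac{17507}{70844} \approx 0.24712$)
$N = - \frac{179099}{153791}$ ($N = 179099 \left(- \frac{1}{153791}\right) = - \frac{179099}{153791} \approx -1.1646$)
$N - \left(P - 128589\right) = - \frac{179099}{153791} - \left(\frac{17507}{70844} - 128589\right) = - \frac{179099}{153791} - - \frac{9109741609}{70844} = - \frac{179099}{153791} + \frac{9109741609}{70844} = \frac{1400983583700163}{10895169604}$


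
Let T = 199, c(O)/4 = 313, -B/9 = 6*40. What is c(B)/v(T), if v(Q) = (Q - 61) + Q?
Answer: 1252/337 ≈ 3.7151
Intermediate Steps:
B = -2160 (B = -54*40 = -9*240 = -2160)
c(O) = 1252 (c(O) = 4*313 = 1252)
v(Q) = -61 + 2*Q (v(Q) = (-61 + Q) + Q = -61 + 2*Q)
c(B)/v(T) = 1252/(-61 + 2*199) = 1252/(-61 + 398) = 1252/337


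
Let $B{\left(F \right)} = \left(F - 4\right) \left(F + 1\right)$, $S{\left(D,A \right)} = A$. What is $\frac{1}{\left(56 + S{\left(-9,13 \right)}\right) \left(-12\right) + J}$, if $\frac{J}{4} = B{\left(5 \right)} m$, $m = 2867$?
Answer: $\frac{1}{67980} \approx 1.471 \cdot 10^{-5}$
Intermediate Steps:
$B{\left(F \right)} = \left(1 + F\right) \left(-4 + F\right)$ ($B{\left(F \right)} = \left(-4 + F\right) \left(1 + F\right) = \left(1 + F\right) \left(-4 + F\right)$)
$J = 68808$ ($J = 4 \left(-4 + 5^{2} - 15\right) 2867 = 4 \left(-4 + 25 - 15\right) 2867 = 4 \cdot 6 \cdot 2867 = 4 \cdot 17202 = 68808$)
$\frac{1}{\left(56 + S{\left(-9,13 \right)}\right) \left(-12\right) + J} = \frac{1}{\left(56 + 13\right) \left(-12\right) + 68808} = \frac{1}{69 \left(-12\right) + 68808} = \frac{1}{-828 + 68808} = \frac{1}{67980}$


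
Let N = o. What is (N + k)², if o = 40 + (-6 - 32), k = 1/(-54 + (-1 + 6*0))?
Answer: 11881/3025 ≈ 3.9276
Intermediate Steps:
k = -1/55 (k = 1/(-54 + (-1 + 0)) = 1/(-54 - 1) = 1/(-55) = -1/55 ≈ -0.018182)
o = 2 (o = 40 - 38 = 2)
N = 2
(N + k)² = (2 - 1/55)² = (109/55)² = 11881/3025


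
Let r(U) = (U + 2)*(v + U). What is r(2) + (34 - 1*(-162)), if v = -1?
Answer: 200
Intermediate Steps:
r(U) = (-1 + U)*(2 + U) (r(U) = (U + 2)*(-1 + U) = (2 + U)*(-1 + U) = (-1 + U)*(2 + U))
r(2) + (34 - 1*(-162)) = (-2 + 2 + 2²) + (34 - 1*(-162)) = (-2 + 2 + 4) + (34 + 162) = 4 + 196 = 200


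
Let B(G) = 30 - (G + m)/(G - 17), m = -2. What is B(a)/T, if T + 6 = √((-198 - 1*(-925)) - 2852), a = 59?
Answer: -1203/15127 - 2005*I*√85/30254 ≈ -0.079527 - 0.611*I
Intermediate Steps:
T = -6 + 5*I*√85 (T = -6 + √((-198 - 1*(-925)) - 2852) = -6 + √((-198 + 925) - 2852) = -6 + √(727 - 2852) = -6 + √(-2125) = -6 + 5*I*√85 ≈ -6.0 + 46.098*I)
B(G) = 30 - (-2 + G)/(-17 + G) (B(G) = 30 - (G - 2)/(G - 17) = 30 - (-2 + G)/(-17 + G))
B(a)/T = ((-508 + 29*59)/(-17 + 59))/(-6 + 5*I*√85) = ((-508 + 1711)/42)/(-6 + 5*I*√85) = ((1/42)*1203)/(-6 + 5*I*√85) = 401/(14*(-6 + 5*I*√85))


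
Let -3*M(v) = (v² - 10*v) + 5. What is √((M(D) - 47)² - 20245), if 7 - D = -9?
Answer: I*√123641/3 ≈ 117.21*I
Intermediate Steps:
D = 16 (D = 7 - 1*(-9) = 7 + 9 = 16)
M(v) = -5/3 - v²/3 + 10*v/3 (M(v) = -((v² - 10*v) + 5)/3 = -(5 + v² - 10*v)/3 = -5/3 - v²/3 + 10*v/3)
√((M(D) - 47)² - 20245) = √(((-5/3 - ⅓*16² + (10/3)*16) - 47)² - 20245) = √(((-5/3 - ⅓*256 + 160/3) - 47)² - 20245) = √(((-5/3 - 256/3 + 160/3) - 47)² - 20245) = √((-101/3 - 47)² - 20245) = √((-242/3)² - 20245) = √(58564/9 - 20245) = √(-123641/9) = I*√123641/3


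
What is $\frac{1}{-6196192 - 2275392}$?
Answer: $- \frac{1}{8471584} \approx -1.1804 \cdot 10^{-7}$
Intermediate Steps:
$\frac{1}{-6196192 - 2275392} = \frac{1}{-8471584} = - \frac{1}{8471584}$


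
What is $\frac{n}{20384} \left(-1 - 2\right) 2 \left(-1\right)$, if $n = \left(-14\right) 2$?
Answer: $- \frac{3}{364} \approx -0.0082418$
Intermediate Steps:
$n = -28$
$\frac{n}{20384} \left(-1 - 2\right) 2 \left(-1\right) = - \frac{28}{20384} \left(-1 - 2\right) 2 \left(-1\right) = \left(-28\right) \frac{1}{20384} \left(-3\right) 2 \left(-1\right) = - \frac{\left(-6\right) \left(-1\right)}{728} = \left(- \frac{1}{728}\right) 6 = - \frac{3}{364}$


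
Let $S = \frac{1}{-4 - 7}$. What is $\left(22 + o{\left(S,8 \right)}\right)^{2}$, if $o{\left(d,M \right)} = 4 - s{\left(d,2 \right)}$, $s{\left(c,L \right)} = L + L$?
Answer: $484$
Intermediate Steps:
$s{\left(c,L \right)} = 2 L$
$S = - \frac{1}{11}$ ($S = \frac{1}{-11} = - \frac{1}{11} \approx -0.090909$)
$o{\left(d,M \right)} = 0$ ($o{\left(d,M \right)} = 4 - 2 \cdot 2 = 4 - 4 = 0$)
$\left(22 + o{\left(S,8 \right)}\right)^{2} = \left(22 + 0\right)^{2} = 22^{2} = 484$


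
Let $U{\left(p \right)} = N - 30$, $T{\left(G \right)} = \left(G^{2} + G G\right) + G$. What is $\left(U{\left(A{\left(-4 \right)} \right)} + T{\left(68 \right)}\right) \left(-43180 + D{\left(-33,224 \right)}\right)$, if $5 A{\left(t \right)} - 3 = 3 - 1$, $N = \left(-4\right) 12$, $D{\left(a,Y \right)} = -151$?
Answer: $-400291778$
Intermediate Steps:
$T{\left(G \right)} = G + 2 G^{2}$ ($T{\left(G \right)} = \left(G^{2} + G^{2}\right) + G = 2 G^{2} + G = G + 2 G^{2}$)
$N = -48$
$A{\left(t \right)} = 1$ ($A{\left(t \right)} = \frac{3}{5} + \frac{3 - 1}{5} = \frac{3}{5} + \frac{1}{5} \cdot 2 = \frac{3}{5} + \frac{2}{5} = 1$)
$U{\left(p \right)} = -78$ ($U{\left(p \right)} = -48 - 30 = -78$)
$\left(U{\left(A{\left(-4 \right)} \right)} + T{\left(68 \right)}\right) \left(-43180 + D{\left(-33,224 \right)}\right) = \left(-78 + 68 \left(1 + 2 \cdot 68\right)\right) \left(-43180 - 151\right) = \left(-78 + 68 \left(1 + 136\right)\right) \left(-43331\right) = \left(-78 + 68 \cdot 137\right) \left(-43331\right) = \left(-78 + 9316\right) \left(-43331\right) = 9238 \left(-43331\right) = -400291778$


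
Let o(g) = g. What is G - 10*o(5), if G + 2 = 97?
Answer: 45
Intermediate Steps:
G = 95 (G = -2 + 97 = 95)
G - 10*o(5) = 95 - 10*5 = 95 - 50 = 45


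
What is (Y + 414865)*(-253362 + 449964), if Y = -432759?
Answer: -3517996188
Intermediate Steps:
(Y + 414865)*(-253362 + 449964) = (-432759 + 414865)*(-253362 + 449964) = -17894*196602 = -3517996188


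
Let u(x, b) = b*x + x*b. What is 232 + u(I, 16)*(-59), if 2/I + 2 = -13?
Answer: 7256/15 ≈ 483.73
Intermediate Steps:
I = -2/15 (I = 2/(-2 - 13) = 2/(-15) = 2*(-1/15) = -2/15 ≈ -0.13333)
u(x, b) = 2*b*x (u(x, b) = b*x + b*x = 2*b*x)
232 + u(I, 16)*(-59) = 232 + (2*16*(-2/15))*(-59) = 232 - 64/15*(-59) = 232 + 3776/15 = 7256/15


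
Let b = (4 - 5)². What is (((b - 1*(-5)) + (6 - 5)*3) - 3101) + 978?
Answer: -2114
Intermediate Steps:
b = 1 (b = (-1)² = 1)
(((b - 1*(-5)) + (6 - 5)*3) - 3101) + 978 = (((1 - 1*(-5)) + (6 - 5)*3) - 3101) + 978 = (((1 + 5) + 1*3) - 3101) + 978 = ((6 + 3) - 3101) + 978 = (9 - 3101) + 978 = -3092 + 978 = -2114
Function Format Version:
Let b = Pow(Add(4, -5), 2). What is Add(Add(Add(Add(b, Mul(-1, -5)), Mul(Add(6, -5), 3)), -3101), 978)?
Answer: -2114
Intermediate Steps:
b = 1 (b = Pow(-1, 2) = 1)
Add(Add(Add(Add(b, Mul(-1, -5)), Mul(Add(6, -5), 3)), -3101), 978) = Add(Add(Add(Add(1, Mul(-1, -5)), Mul(Add(6, -5), 3)), -3101), 978) = Add(Add(Add(Add(1, 5), Mul(1, 3)), -3101), 978) = Add(Add(Add(6, 3), -3101), 978) = Add(Add(9, -3101), 978) = Add(-3092, 978) = -2114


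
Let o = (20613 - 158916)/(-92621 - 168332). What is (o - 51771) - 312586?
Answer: -8643628538/23723 ≈ -3.6436e+5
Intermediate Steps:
o = 12573/23723 (o = -138303/(-260953) = -138303*(-1/260953) = 12573/23723 ≈ 0.52999)
(o - 51771) - 312586 = (12573/23723 - 51771) - 312586 = -1228150860/23723 - 312586 = -8643628538/23723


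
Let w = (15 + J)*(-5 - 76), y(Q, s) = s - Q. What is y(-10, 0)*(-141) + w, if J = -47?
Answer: 1182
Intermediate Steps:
w = 2592 (w = (15 - 47)*(-5 - 76) = -32*(-81) = 2592)
y(-10, 0)*(-141) + w = (0 - 1*(-10))*(-141) + 2592 = (0 + 10)*(-141) + 2592 = 10*(-141) + 2592 = -1410 + 2592 = 1182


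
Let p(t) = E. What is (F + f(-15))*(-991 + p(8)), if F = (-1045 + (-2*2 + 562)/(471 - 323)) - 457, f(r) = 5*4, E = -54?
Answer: 114311505/74 ≈ 1.5448e+6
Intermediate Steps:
f(r) = 20
p(t) = -54
F = -110869/74 (F = (-1045 + (-4 + 562)/148) - 457 = (-1045 + 558*(1/148)) - 457 = (-1045 + 279/74) - 457 = -77051/74 - 457 = -110869/74 ≈ -1498.2)
(F + f(-15))*(-991 + p(8)) = (-110869/74 + 20)*(-991 - 54) = -109389/74*(-1045) = 114311505/74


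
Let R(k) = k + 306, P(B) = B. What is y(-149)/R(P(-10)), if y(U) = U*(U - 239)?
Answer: 14453/74 ≈ 195.31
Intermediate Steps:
y(U) = U*(-239 + U)
R(k) = 306 + k
y(-149)/R(P(-10)) = (-149*(-239 - 149))/(306 - 10) = -149*(-388)/296 = 57812*(1/296) = 14453/74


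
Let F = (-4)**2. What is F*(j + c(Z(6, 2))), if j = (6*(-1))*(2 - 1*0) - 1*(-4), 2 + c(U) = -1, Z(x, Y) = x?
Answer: -176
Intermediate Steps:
c(U) = -3 (c(U) = -2 - 1 = -3)
F = 16
j = -8 (j = -6*(2 + 0) + 4 = -6*2 + 4 = -12 + 4 = -8)
F*(j + c(Z(6, 2))) = 16*(-8 - 3) = 16*(-11) = -176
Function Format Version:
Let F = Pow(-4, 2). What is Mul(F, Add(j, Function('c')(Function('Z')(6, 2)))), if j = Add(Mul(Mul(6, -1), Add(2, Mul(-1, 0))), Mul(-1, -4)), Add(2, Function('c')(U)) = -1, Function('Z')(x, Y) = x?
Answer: -176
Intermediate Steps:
Function('c')(U) = -3 (Function('c')(U) = Add(-2, -1) = -3)
F = 16
j = -8 (j = Add(Mul(-6, Add(2, 0)), 4) = Add(Mul(-6, 2), 4) = Add(-12, 4) = -8)
Mul(F, Add(j, Function('c')(Function('Z')(6, 2)))) = Mul(16, Add(-8, -3)) = Mul(16, -11) = -176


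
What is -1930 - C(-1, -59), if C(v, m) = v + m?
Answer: -1870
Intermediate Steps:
C(v, m) = m + v
-1930 - C(-1, -59) = -1930 - (-59 - 1) = -1930 - 1*(-60) = -1930 + 60 = -1870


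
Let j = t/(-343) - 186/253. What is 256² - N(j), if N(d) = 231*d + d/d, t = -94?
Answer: 73977993/1127 ≈ 65642.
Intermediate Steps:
j = -40016/86779 (j = -94/(-343) - 186/253 = -94*(-1/343) - 186*1/253 = 94/343 - 186/253 = -40016/86779 ≈ -0.46113)
N(d) = 1 + 231*d (N(d) = 231*d + 1 = 1 + 231*d)
256² - N(j) = 256² - (1 + 231*(-40016/86779)) = 65536 - (1 - 120048/1127) = 65536 - 1*(-118921/1127) = 65536 + 118921/1127 = 73977993/1127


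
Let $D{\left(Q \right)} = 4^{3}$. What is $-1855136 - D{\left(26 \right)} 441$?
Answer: $-1883360$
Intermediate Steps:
$D{\left(Q \right)} = 64$
$-1855136 - D{\left(26 \right)} 441 = -1855136 - 64 \cdot 441 = -1855136 - 28224 = -1883360$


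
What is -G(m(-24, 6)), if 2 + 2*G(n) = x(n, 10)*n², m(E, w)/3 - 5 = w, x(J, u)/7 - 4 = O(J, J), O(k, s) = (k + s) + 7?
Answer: -586969/2 ≈ -2.9348e+5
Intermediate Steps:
O(k, s) = 7 + k + s
x(J, u) = 77 + 14*J (x(J, u) = 28 + 7*(7 + J + J) = 28 + 7*(7 + 2*J) = 28 + (49 + 14*J) = 77 + 14*J)
m(E, w) = 15 + 3*w
G(n) = -1 + n²*(77 + 14*n)/2 (G(n) = -1 + ((77 + 14*n)*n²)/2 = -1 + (n²*(77 + 14*n))/2 = -1 + n²*(77 + 14*n)/2)
-G(m(-24, 6)) = -(-1 + (15 + 3*6)²*(77/2 + 7*(15 + 3*6))) = -(-1 + (15 + 18)²*(77/2 + 7*(15 + 18))) = -(-1 + 33²*(77/2 + 7*33)) = -(-1 + 1089*(77/2 + 231)) = -(-1 + 1089*(539/2)) = -(-1 + 586971/2) = -1*586969/2 = -586969/2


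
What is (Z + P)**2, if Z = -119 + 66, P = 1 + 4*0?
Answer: 2704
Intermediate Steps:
P = 1 (P = 1 + 0 = 1)
Z = -53
(Z + P)**2 = (-53 + 1)**2 = (-52)**2 = 2704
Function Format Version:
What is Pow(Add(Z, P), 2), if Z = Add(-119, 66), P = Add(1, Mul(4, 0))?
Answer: 2704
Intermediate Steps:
P = 1 (P = Add(1, 0) = 1)
Z = -53
Pow(Add(Z, P), 2) = Pow(Add(-53, 1), 2) = Pow(-52, 2) = 2704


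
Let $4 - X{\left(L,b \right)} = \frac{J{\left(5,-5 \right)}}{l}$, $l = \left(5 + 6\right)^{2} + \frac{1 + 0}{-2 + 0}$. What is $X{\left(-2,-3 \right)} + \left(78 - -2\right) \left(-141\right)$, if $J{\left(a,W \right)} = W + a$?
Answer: $-11276$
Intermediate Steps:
$l = \frac{241}{2}$ ($l = 11^{2} + 1 \frac{1}{-2} = 121 + 1 \left(- \frac{1}{2}\right) = 121 - \frac{1}{2} = \frac{241}{2} \approx 120.5$)
$X{\left(L,b \right)} = 4$ ($X{\left(L,b \right)} = 4 - \frac{-5 + 5}{\frac{241}{2}} = 4 - 0 \cdot \frac{2}{241} = 4 - 0 = 4 + 0 = 4$)
$X{\left(-2,-3 \right)} + \left(78 - -2\right) \left(-141\right) = 4 + \left(78 - -2\right) \left(-141\right) = 4 + \left(78 + 2\right) \left(-141\right) = 4 + 80 \left(-141\right) = 4 - 11280 = -11276$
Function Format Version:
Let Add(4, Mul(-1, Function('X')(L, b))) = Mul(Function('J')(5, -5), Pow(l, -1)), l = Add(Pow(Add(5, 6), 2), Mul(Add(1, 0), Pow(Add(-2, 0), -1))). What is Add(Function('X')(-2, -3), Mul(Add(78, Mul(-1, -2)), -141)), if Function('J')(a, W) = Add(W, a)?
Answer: -11276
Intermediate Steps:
l = Rational(241, 2) (l = Add(Pow(11, 2), Mul(1, Pow(-2, -1))) = Add(121, Mul(1, Rational(-1, 2))) = Add(121, Rational(-1, 2)) = Rational(241, 2) ≈ 120.50)
Function('X')(L, b) = 4 (Function('X')(L, b) = Add(4, Mul(-1, Mul(Add(-5, 5), Pow(Rational(241, 2), -1)))) = Add(4, Mul(-1, Mul(0, Rational(2, 241)))) = Add(4, Mul(-1, 0)) = Add(4, 0) = 4)
Add(Function('X')(-2, -3), Mul(Add(78, Mul(-1, -2)), -141)) = Add(4, Mul(Add(78, Mul(-1, -2)), -141)) = Add(4, Mul(Add(78, 2), -141)) = Add(4, Mul(80, -141)) = Add(4, -11280) = -11276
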